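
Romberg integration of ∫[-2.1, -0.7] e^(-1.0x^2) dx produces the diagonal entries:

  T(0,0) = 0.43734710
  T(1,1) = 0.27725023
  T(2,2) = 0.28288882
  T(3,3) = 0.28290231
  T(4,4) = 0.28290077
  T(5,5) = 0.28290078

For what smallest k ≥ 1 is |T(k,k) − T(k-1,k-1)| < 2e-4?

|T(1,1) − T(0,0)| = 0.16009687 ≥ 2e-4
|T(2,2) − T(1,1)| = 0.00563859 ≥ 2e-4
|T(3,3) − T(2,2)| = 0.00001349 < 2e-4

k = 3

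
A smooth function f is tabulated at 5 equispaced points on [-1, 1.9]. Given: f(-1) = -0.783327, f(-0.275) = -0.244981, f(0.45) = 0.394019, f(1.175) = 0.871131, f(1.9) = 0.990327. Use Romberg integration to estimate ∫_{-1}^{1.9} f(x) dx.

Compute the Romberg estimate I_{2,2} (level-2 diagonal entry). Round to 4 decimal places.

I_{0,0} (trapezoid, 1 panel, h=2.9000): 0.300150
I_{1,0} (trapezoid, 2 panels, h=1.4500): 0.721403
I_{2,0} (trapezoid, 4 panels, h=0.7250): 0.814660
I_{1,1} = 0.721403 + (0.721403 − 0.300150)/3 = 0.861821
I_{2,1} = 0.814660 + (0.814660 − 0.721403)/3 = 0.845746
I_{2,2} = 0.845746 + (0.845746 − 0.861821)/15 = 0.844674

0.8447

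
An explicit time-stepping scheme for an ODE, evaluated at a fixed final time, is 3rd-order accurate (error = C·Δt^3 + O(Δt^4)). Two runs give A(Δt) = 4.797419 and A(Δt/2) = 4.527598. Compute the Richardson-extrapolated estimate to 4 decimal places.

4.4891

The leading error scales as Δt^3; refining by a factor of 2 reduces it by 2^3 = 8.
Extrapolated value = (8·A(Δt/2) − A(Δt)) / (8 − 1)
= (8·4.527598 − 4.797419) / 7
= 31.423365 / 7 = 4.489052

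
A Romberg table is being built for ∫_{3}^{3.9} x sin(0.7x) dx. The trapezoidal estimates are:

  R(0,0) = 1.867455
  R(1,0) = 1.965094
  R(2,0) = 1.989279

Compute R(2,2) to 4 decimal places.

1.9973

R(1,1) = (4·1.965094 − 1.867455) / 3 = 1.997640
R(2,1) = (4·1.989279 − 1.965094) / 3 = 1.997341
R(2,2) = 1.997341 + (1.997341 − 1.997640)/15 = 1.997321
(Column j=1 coincides with Simpson's rule on the same nodes.)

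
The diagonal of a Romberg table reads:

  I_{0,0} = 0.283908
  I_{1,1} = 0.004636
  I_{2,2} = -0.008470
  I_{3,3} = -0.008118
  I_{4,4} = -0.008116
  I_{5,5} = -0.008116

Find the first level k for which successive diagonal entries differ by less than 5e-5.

|I_{1,1} − I_{0,0}| = 0.279272 ≥ 5e-5
|I_{2,2} − I_{1,1}| = 0.013106 ≥ 5e-5
|I_{3,3} − I_{2,2}| = 0.000352 ≥ 5e-5
|I_{4,4} − I_{3,3}| = 0.000002 < 5e-5

k = 4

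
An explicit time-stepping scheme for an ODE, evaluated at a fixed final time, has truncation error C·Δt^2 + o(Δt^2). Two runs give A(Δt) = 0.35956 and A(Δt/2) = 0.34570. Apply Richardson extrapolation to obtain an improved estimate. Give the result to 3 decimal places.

0.341

Extrapolated value = (4·A(Δt/2) − A(Δt)) / (4 − 1)
= (4·0.34570 − 0.35956) / 3
= 1.02324 / 3 = 0.34108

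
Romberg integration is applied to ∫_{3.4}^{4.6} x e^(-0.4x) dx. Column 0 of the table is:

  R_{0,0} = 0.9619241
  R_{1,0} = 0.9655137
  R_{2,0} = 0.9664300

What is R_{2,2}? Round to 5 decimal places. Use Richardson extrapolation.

0.96674

Richardson extrapolation on the trapezoidal column (denominator 4−1=3):
R_{1,1} = (4·0.9655137 − 0.9619241) / 3 = 0.9667102
R_{2,1} = (4·0.9664300 − 0.9655137) / 3 = 0.9667354
R_{2,2} = 0.9667354 + (0.9667354 − 0.9667102)/15 = 0.9667371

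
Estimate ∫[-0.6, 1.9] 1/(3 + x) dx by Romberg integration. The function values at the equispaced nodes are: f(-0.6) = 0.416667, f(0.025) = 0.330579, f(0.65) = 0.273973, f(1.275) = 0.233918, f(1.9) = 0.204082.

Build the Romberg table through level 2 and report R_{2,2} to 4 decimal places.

R_{0,0} (trapezoid, 1 panel, h=2.5000): 0.775936
R_{1,0} (trapezoid, 2 panels, h=1.2500): 0.730434
R_{2,0} (trapezoid, 4 panels, h=0.6250): 0.718028
R_{1,1} = 0.730434 + (0.730434 − 0.775936)/3 = 0.715267
R_{2,1} = 0.718028 + (0.718028 − 0.730434)/3 = 0.713893
R_{2,2} = 0.713893 + (0.713893 − 0.715267)/15 = 0.713801

0.7138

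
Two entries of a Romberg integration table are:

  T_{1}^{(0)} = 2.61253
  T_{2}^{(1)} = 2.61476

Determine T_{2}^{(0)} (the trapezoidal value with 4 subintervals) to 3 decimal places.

2.614

From T_{2}^{(1)} = (4·T_{2}^{(0)} − T_{1}^{(0)})/3, solve for T_{2}^{(0)}:
4·T_{2}^{(0)} = 3·2.61476 + 2.61253 = 10.45681
T_{2}^{(0)} = 2.61420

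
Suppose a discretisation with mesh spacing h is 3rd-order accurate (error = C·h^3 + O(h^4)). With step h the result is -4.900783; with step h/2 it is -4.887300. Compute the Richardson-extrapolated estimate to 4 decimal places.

-4.8854

The leading error scales as h^3; refining by a factor of 2 reduces it by 2^3 = 8.
Extrapolated value = (8·A(h/2) − A(h)) / (8 − 1)
= (8·(-4.887300) − (-4.900783)) / 7
= -34.197617 / 7 = -4.885374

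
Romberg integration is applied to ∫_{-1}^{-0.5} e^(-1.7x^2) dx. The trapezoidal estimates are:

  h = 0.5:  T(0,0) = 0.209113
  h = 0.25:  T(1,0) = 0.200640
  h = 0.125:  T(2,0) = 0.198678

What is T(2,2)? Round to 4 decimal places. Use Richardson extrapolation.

Richardson extrapolation on the trapezoidal column (denominator 4−1=3):
T(1,1) = 0.200640 + (0.200640 − 0.209113)/3 = 0.197816
T(2,1) = 0.198678 + (0.198678 − 0.200640)/3 = 0.198024
T(2,2) = (16·0.198024 − 0.197816) / 15 = 0.198038

0.1980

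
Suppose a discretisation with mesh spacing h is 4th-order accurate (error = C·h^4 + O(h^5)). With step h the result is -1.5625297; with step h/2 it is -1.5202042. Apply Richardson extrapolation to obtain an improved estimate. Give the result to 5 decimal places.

-1.51738

The leading error scales as h^4; refining by a factor of 2 reduces it by 2^4 = 16.
Extrapolated value = (16·A(h/2) − A(h)) / (16 − 1)
= (16·(-1.5202042) − (-1.5625297)) / 15
= -22.7607375 / 15 = -1.5173825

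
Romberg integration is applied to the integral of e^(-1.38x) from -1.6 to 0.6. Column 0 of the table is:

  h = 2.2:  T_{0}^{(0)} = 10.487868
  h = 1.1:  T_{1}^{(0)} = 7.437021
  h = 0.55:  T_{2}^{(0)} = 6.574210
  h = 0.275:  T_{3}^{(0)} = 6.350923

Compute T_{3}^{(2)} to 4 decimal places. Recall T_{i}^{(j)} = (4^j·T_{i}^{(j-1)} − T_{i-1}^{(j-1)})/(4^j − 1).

6.2758

Richardson extrapolation on the trapezoidal column (denominator 4−1=3):
T_{2}^{(1)} = (4·6.574210 − 7.437021) / 3 = 6.286606
T_{3}^{(1)} = 6.350923 + (6.350923 − 6.574210)/3 = 6.276494
T_{3}^{(2)} = 6.276494 + (6.276494 − 6.286606)/15 = 6.275820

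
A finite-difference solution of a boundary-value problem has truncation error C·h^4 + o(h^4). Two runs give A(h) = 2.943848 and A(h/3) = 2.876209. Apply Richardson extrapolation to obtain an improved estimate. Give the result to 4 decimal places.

The leading error scales as h^4; refining by a factor of 3 reduces it by 3^4 = 81.
Extrapolated value = (81·A(h/3) − A(h)) / (81 − 1)
= (81·2.876209 − 2.943848) / 80
= 230.029081 / 80 = 2.875364

2.8754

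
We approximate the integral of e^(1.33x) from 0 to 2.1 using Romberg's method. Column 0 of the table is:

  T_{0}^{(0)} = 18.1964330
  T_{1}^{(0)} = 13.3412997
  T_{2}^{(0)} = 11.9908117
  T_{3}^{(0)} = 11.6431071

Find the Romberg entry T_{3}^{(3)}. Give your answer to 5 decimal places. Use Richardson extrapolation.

Richardson extrapolation on the trapezoidal column (denominator 4−1=3):
T_{1}^{(1)} = (4·13.3412997 − 18.1964330) / 3 = 11.7229219
T_{2}^{(1)} = (4·11.9908117 − 13.3412997) / 3 = 11.5406490
T_{3}^{(1)} = 11.6431071 + (11.6431071 − 11.9908117)/3 = 11.5272056
T_{2}^{(2)} = (16·11.5406490 − 11.7229219) / 15 = 11.5284975
T_{3}^{(2)} = 11.5272056 + (11.5272056 − 11.5406490)/15 = 11.5263094
T_{3}^{(3)} = 11.5263094 + (11.5263094 − 11.5284975)/63 = 11.5262747

11.52627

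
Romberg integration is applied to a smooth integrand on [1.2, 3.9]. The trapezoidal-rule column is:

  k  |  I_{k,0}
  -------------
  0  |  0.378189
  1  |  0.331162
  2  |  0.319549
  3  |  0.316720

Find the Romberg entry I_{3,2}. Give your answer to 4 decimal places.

Richardson extrapolation on the trapezoidal column (denominator 4−1=3):
I_{2,1} = (4·0.319549 − 0.331162) / 3 = 0.315678
I_{3,1} = 0.316720 + (0.316720 − 0.319549)/3 = 0.315777
I_{3,2} = 0.315777 + (0.315777 − 0.315678)/15 = 0.315784

0.3158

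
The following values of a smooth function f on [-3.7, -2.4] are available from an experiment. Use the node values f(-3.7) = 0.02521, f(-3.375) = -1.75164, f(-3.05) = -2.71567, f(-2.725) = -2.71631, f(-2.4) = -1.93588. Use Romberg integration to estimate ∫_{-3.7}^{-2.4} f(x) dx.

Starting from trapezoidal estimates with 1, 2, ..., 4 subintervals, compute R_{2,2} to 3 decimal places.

R_{0,0} (trapezoid, 1 panel, h=1.3000): -1.24194
R_{1,0} (trapezoid, 2 panels, h=0.6500): -2.38615
R_{2,0} (trapezoid, 4 panels, h=0.3250): -2.64516
R_{1,1} = -2.38615 + (-2.38615 − (-1.24194))/3 = -2.76755
R_{2,1} = -2.64516 + (-2.64516 − (-2.38615))/3 = -2.73150
R_{2,2} = -2.73150 + (-2.73150 − (-2.76755))/15 = -2.72910

-2.729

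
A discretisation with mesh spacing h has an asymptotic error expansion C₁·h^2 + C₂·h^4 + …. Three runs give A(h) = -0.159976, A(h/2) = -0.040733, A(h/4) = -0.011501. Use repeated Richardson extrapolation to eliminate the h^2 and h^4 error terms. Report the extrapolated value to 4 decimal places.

First eliminate the h^2 term (factor 2^2 = 4):
  B₁ = (4·(-0.040733) − (-0.159976))/3 = -0.000985
  B₂ = (4·(-0.011501) − (-0.040733))/3 = -0.001757
Then eliminate the h^4 term (factor 2^4 = 16):
  (16·(-0.001757) − (-0.000985))/15 = -0.001808

-0.0018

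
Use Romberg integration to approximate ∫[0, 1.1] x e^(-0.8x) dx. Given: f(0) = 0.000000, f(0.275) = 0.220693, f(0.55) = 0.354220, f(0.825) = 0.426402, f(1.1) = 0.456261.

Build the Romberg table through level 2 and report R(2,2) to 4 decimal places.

R(0,0) (trapezoid, 1 panel, h=1.1000): 0.250944
R(1,0) (trapezoid, 2 panels, h=0.5500): 0.320293
R(2,0) (trapezoid, 4 panels, h=0.2750): 0.338098
R(1,1) = 0.320293 + (0.320293 − 0.250944)/3 = 0.343409
R(2,1) = 0.338098 + (0.338098 − 0.320293)/3 = 0.344033
R(2,2) = 0.344033 + (0.344033 − 0.343409)/15 = 0.344075

0.3441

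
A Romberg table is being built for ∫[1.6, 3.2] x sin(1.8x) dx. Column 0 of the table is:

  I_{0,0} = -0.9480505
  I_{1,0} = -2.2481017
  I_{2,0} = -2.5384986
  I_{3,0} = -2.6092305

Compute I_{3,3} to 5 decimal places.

Richardson extrapolation on the trapezoidal column (denominator 4−1=3):
I_{1,1} = (4·(-2.2481017) − (-0.9480505)) / 3 = -2.6814521
I_{2,1} = (4·(-2.5384986) − (-2.2481017)) / 3 = -2.6352976
I_{3,1} = -2.6092305 + (-2.6092305 − (-2.5384986))/3 = -2.6328078
I_{2,2} = -2.6352976 + (-2.6352976 − (-2.6814521))/15 = -2.6322206
I_{3,2} = -2.6328078 + (-2.6328078 − (-2.6352976))/15 = -2.6326418
I_{3,3} = (64·(-2.6326418) − (-2.6322206)) / 63 = -2.6326485

-2.63265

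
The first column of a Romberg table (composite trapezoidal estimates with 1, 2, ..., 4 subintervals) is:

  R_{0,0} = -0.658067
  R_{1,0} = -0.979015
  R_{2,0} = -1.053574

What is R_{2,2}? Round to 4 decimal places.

-1.0779

Richardson extrapolation on the trapezoidal column (denominator 4−1=3):
R_{1,1} = (4·(-0.979015) − (-0.658067)) / 3 = -1.085998
R_{2,1} = -1.053574 + (-1.053574 − (-0.979015))/3 = -1.078427
R_{2,2} = -1.078427 + (-1.078427 − (-1.085998))/15 = -1.077922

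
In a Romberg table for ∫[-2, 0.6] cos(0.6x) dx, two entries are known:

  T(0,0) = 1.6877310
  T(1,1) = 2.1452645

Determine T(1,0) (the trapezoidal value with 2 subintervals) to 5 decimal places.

2.03088

From T(1,1) = (4·T(1,0) − T(0,0))/3, solve for T(1,0):
4·T(1,0) = 3·2.1452645 + 1.6877310 = 8.1235245
T(1,0) = 2.0308811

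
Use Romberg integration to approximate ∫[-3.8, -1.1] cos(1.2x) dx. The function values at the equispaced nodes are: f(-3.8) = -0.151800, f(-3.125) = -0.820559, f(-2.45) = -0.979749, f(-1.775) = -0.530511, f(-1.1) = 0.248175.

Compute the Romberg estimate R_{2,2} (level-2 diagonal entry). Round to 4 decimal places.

-1.6295

R_{0,0} (trapezoid, 1 panel, h=2.7000): 0.130106
R_{1,0} (trapezoid, 2 panels, h=1.3500): -1.257608
R_{2,0} (trapezoid, 4 panels, h=0.6750): -1.540776
R_{1,1} = -1.257608 + (-1.257608 − 0.130106)/3 = -1.720179
R_{2,1} = -1.540776 + (-1.540776 − (-1.257608))/3 = -1.635165
R_{2,2} = -1.635165 + (-1.635165 − (-1.720179))/15 = -1.629497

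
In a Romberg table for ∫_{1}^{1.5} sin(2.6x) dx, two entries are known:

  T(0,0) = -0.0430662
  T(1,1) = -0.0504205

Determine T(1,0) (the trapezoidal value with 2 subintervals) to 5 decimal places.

From T(1,1) = (4·T(1,0) − T(0,0))/3, solve for T(1,0):
4·T(1,0) = 3·(-0.0504205) + (-0.0430662) = -0.1943277
T(1,0) = -0.0485819

-0.04858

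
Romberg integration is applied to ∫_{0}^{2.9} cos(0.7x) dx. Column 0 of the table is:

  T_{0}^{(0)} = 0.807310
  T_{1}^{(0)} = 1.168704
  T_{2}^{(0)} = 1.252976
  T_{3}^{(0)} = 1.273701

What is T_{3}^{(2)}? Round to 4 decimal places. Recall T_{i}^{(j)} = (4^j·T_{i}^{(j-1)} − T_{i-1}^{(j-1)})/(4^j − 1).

Richardson extrapolation on the trapezoidal column (denominator 4−1=3):
T_{2}^{(1)} = 1.252976 + (1.252976 − 1.168704)/3 = 1.281067
T_{3}^{(1)} = 1.273701 + (1.273701 − 1.252976)/3 = 1.280609
T_{3}^{(2)} = (16·1.280609 − 1.281067) / 15 = 1.280578
(Column j=1 coincides with Simpson's rule on the same nodes.)

1.2806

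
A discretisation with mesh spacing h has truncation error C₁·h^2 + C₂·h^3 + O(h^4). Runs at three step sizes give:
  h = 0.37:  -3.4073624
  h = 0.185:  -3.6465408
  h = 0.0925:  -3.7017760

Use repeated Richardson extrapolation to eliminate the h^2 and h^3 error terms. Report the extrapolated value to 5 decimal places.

-3.71932

First eliminate the h^2 term (factor 2^2 = 4):
  B₁ = (4·(-3.6465408) − (-3.4073624))/3 = -3.7262669
  B₂ = (4·(-3.7017760) − (-3.6465408))/3 = -3.7201877
Then eliminate the h^3 term (factor 2^3 = 8):
  (8·(-3.7201877) − (-3.7262669))/7 = -3.7193192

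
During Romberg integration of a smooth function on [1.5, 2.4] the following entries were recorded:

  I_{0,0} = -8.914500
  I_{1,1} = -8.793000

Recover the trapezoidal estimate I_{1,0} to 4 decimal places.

-8.8234

From I_{1,1} = (4·I_{1,0} − I_{0,0})/3, solve for I_{1,0}:
4·I_{1,0} = 3·(-8.793000) + (-8.914500) = -35.293500
I_{1,0} = -8.823375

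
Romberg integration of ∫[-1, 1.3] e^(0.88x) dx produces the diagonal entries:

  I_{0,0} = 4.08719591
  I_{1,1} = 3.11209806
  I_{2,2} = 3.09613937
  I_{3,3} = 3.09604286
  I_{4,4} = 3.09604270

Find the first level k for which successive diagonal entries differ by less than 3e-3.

k = 3

|I_{1,1} − I_{0,0}| = 0.97509785 ≥ 3e-3
|I_{2,2} − I_{1,1}| = 0.01595869 ≥ 3e-3
|I_{3,3} − I_{2,2}| = 0.00009651 < 3e-3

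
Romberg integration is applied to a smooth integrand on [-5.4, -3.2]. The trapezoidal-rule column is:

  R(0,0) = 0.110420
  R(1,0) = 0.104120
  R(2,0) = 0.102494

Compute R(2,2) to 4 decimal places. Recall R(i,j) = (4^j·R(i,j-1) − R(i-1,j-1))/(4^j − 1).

0.1019

Richardson extrapolation on the trapezoidal column (denominator 4−1=3):
R(1,1) = 0.104120 + (0.104120 − 0.110420)/3 = 0.102020
R(2,1) = 0.102494 + (0.102494 − 0.104120)/3 = 0.101952
R(2,2) = (16·0.101952 − 0.102020) / 15 = 0.101947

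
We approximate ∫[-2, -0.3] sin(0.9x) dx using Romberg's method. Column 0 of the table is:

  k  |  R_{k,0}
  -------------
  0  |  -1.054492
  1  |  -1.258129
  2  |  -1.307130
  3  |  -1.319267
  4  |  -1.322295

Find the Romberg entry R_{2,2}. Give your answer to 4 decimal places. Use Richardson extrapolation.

R_{1,1} = (4·(-1.258129) − (-1.054492)) / 3 = -1.326008
R_{2,1} = (4·(-1.307130) − (-1.258129)) / 3 = -1.323464
R_{2,2} = (16·(-1.323464) − (-1.326008)) / 15 = -1.323294

-1.3233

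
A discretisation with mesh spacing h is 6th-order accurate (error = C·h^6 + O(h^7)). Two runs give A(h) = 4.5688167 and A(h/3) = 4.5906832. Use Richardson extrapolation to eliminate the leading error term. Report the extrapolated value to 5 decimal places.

Extrapolated value = (729·A(h/3) − A(h)) / (729 − 1)
= (729·4.5906832 − 4.5688167) / 728
= 3342.0392361 / 728 = 4.5907132

4.59071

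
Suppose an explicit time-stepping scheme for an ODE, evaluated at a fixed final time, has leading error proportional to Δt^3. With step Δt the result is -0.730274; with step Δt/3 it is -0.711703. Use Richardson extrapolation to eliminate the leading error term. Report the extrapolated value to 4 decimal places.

-0.7110

Extrapolated value = (27·A(Δt/3) − A(Δt)) / (27 − 1)
= (27·(-0.711703) − (-0.730274)) / 26
= -18.485707 / 26 = -0.710989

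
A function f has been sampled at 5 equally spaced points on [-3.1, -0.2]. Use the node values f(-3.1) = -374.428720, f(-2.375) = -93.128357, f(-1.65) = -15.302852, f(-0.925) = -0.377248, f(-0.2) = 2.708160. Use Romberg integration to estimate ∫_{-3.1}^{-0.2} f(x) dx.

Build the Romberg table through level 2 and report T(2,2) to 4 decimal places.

T(0,0) (trapezoid, 1 panel, h=2.9000): -538.994812
T(1,0) (trapezoid, 2 panels, h=1.4500): -291.686541
T(2,0) (trapezoid, 4 panels, h=0.7250): -213.634834
T(1,1) = -291.686541 + (-291.686541 − (-538.994812))/3 = -209.250451
T(2,1) = -213.634834 + (-213.634834 − (-291.686541))/3 = -187.617598
T(2,2) = -187.617598 + (-187.617598 − (-209.250451))/15 = -186.175408

-186.1754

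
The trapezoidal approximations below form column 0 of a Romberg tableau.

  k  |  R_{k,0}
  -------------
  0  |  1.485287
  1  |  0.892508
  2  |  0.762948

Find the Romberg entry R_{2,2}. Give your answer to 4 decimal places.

0.7214

R_{1,1} = 0.892508 + (0.892508 − 1.485287)/3 = 0.694915
R_{2,1} = 0.762948 + (0.762948 − 0.892508)/3 = 0.719761
R_{2,2} = 0.719761 + (0.719761 − 0.694915)/15 = 0.721417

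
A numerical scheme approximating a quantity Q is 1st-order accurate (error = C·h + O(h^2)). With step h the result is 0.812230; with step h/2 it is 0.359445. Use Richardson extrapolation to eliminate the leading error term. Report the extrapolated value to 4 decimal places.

Extrapolated value = (2·A(h/2) − A(h)) / (2 − 1)
= (2·0.359445 − 0.812230) / 1
= -0.093340 / 1 = -0.093340

-0.0933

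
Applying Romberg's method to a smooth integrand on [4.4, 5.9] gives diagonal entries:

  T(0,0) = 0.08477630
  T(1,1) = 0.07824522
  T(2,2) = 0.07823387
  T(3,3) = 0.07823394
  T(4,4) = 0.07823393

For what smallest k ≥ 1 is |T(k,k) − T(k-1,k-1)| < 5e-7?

k = 3

|T(1,1) − T(0,0)| = 0.00653108 ≥ 5e-7
|T(2,2) − T(1,1)| = 0.00001135 ≥ 5e-7
|T(3,3) − T(2,2)| = 0.00000007 < 5e-7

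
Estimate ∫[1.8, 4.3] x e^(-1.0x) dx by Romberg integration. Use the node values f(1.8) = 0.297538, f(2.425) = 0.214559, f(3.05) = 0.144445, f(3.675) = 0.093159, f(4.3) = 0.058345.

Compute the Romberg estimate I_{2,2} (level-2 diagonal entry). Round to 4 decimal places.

I_{0,0} (trapezoid, 1 panel, h=2.5000): 0.444854
I_{1,0} (trapezoid, 2 panels, h=1.2500): 0.402983
I_{2,0} (trapezoid, 4 panels, h=0.6250): 0.393815
I_{1,1} = 0.402983 + (0.402983 − 0.444854)/3 = 0.389026
I_{2,1} = 0.393815 + (0.393815 − 0.402983)/3 = 0.390759
I_{2,2} = 0.390759 + (0.390759 − 0.389026)/15 = 0.390875

0.3909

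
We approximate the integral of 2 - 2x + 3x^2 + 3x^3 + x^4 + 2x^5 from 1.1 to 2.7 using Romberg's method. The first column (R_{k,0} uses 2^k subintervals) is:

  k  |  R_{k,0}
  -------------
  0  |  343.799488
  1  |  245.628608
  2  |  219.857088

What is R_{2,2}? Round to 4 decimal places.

211.1574

Richardson extrapolation on the trapezoidal column (denominator 4−1=3):
R_{1,1} = (4·245.628608 − 343.799488) / 3 = 212.904981
R_{2,1} = 219.857088 + (219.857088 − 245.628608)/3 = 211.266581
R_{2,2} = (16·211.266581 − 212.904981) / 15 = 211.157354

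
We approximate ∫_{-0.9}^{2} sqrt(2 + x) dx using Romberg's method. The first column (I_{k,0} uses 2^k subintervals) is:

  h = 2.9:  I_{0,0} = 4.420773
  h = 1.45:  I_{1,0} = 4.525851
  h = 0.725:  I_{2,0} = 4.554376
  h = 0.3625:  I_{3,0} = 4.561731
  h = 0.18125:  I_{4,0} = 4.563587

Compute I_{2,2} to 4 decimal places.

4.5641

Richardson extrapolation on the trapezoidal column (denominator 4−1=3):
I_{1,1} = (4·4.525851 − 4.420773) / 3 = 4.560877
I_{2,1} = 4.554376 + (4.554376 − 4.525851)/3 = 4.563884
I_{2,2} = 4.563884 + (4.563884 − 4.560877)/15 = 4.564084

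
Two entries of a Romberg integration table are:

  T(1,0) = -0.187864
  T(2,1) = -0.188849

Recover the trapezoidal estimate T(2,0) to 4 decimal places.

-0.1886

From T(2,1) = (4·T(2,0) − T(1,0))/3, solve for T(2,0):
4·T(2,0) = 3·(-0.188849) + (-0.187864) = -0.754411
T(2,0) = -0.188603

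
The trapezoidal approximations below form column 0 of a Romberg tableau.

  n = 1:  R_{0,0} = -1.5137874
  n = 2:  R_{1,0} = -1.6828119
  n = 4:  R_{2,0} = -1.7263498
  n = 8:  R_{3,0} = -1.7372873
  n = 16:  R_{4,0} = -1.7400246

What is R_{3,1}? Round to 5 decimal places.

-1.74093

Richardson extrapolation on the trapezoidal column (denominator 4−1=3):
R_{3,1} = -1.7372873 + (-1.7372873 − (-1.7263498))/3 = -1.7409331
(Column j=1 coincides with Simpson's rule on the same nodes.)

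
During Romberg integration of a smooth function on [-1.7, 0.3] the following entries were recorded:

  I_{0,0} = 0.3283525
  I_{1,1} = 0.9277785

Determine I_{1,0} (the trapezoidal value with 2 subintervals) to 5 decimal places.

0.77792

From I_{1,1} = (4·I_{1,0} − I_{0,0})/3, solve for I_{1,0}:
4·I_{1,0} = 3·0.9277785 + 0.3283525 = 3.1116880
I_{1,0} = 0.7779220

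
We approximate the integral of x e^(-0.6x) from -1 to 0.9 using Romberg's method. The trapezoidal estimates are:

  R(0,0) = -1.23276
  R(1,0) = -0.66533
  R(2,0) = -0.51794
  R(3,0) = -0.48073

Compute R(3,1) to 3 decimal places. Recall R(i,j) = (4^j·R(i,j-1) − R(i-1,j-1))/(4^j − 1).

-0.468

R(3,1) = -0.48073 + (-0.48073 − (-0.51794))/3 = -0.46833
(Column j=1 coincides with Simpson's rule on the same nodes.)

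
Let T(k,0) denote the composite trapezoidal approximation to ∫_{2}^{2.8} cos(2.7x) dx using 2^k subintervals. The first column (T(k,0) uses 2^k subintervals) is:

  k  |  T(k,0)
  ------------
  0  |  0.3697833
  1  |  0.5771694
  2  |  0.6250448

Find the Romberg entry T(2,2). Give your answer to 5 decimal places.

Richardson extrapolation on the trapezoidal column (denominator 4−1=3):
T(1,1) = (4·0.5771694 − 0.3697833) / 3 = 0.6462981
T(2,1) = 0.6250448 + (0.6250448 − 0.5771694)/3 = 0.6410033
T(2,2) = 0.6410033 + (0.6410033 − 0.6462981)/15 = 0.6406503

0.64065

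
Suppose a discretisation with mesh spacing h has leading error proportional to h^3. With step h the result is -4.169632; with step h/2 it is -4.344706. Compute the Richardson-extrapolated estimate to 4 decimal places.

-4.3697

Extrapolated value = (8·A(h/2) − A(h)) / (8 − 1)
= (8·(-4.344706) − (-4.169632)) / 7
= -30.588016 / 7 = -4.369717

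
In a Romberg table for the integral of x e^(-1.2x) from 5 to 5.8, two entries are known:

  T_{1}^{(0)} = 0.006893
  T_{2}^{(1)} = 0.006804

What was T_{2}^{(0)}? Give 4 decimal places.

From T_{2}^{(1)} = (4·T_{2}^{(0)} − T_{1}^{(0)})/3, solve for T_{2}^{(0)}:
4·T_{2}^{(0)} = 3·0.006804 + 0.006893 = 0.027305
T_{2}^{(0)} = 0.006826

0.0068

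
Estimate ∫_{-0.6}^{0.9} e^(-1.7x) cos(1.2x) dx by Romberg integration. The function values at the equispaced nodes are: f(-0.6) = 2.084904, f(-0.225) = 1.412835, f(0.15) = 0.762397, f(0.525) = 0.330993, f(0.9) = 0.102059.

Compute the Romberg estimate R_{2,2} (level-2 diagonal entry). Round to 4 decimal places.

R_{0,0} (trapezoid, 1 panel, h=1.5000): 1.640222
R_{1,0} (trapezoid, 2 panels, h=0.7500): 1.391909
R_{2,0} (trapezoid, 4 panels, h=0.3750): 1.349890
R_{1,1} = 1.391909 + (1.391909 − 1.640222)/3 = 1.309138
R_{2,1} = 1.349890 + (1.349890 − 1.391909)/3 = 1.335884
R_{2,2} = 1.335884 + (1.335884 − 1.309138)/15 = 1.337667

1.3377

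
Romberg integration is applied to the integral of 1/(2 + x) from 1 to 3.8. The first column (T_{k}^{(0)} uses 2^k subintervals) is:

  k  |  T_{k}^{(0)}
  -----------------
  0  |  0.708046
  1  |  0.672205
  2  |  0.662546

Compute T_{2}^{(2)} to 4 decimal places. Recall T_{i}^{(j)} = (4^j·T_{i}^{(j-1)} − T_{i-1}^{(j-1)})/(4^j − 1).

T_{1}^{(1)} = (4·0.672205 − 0.708046) / 3 = 0.660258
T_{2}^{(1)} = 0.662546 + (0.662546 − 0.672205)/3 = 0.659326
T_{2}^{(2)} = 0.659326 + (0.659326 − 0.660258)/15 = 0.659264

0.6593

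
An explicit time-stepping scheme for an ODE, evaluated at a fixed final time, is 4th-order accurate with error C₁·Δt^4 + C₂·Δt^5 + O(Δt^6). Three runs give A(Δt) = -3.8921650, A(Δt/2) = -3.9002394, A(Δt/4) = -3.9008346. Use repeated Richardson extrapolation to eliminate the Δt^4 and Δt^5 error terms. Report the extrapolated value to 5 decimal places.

First eliminate the Δt^4 term (factor 2^4 = 16):
  B₁ = (16·(-3.9002394) − (-3.8921650))/15 = -3.9007777
  B₂ = (16·(-3.9008346) − (-3.9002394))/15 = -3.9008743
Then eliminate the Δt^5 term (factor 2^5 = 32):
  (32·(-3.9008743) − (-3.9007777))/31 = -3.9008774

-3.90088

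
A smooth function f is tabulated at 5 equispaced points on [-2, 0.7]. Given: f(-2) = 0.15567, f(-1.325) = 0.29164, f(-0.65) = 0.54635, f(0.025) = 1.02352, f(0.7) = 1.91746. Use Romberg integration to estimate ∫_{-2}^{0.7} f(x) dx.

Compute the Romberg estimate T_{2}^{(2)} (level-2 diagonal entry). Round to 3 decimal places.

T_{0}^{(0)} (trapezoid, 1 panel, h=2.7000): 2.79873
T_{1}^{(0)} (trapezoid, 2 panels, h=1.3500): 2.13694
T_{2}^{(0)} (trapezoid, 4 panels, h=0.6750): 1.95620
T_{1}^{(1)} = 2.13694 + (2.13694 − 2.79873)/3 = 1.91634
T_{2}^{(1)} = 1.95620 + (1.95620 − 2.13694)/3 = 1.89595
T_{2}^{(2)} = 1.89595 + (1.89595 − 1.91634)/15 = 1.89459

1.895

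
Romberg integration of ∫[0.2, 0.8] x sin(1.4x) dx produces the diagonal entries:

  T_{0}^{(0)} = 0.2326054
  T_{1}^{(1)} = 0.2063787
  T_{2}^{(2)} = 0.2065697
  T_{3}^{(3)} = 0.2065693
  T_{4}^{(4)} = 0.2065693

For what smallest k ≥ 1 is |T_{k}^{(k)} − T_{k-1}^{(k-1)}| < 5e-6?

k = 3

|T_{1}^{(1)} − T_{0}^{(0)}| = 0.0262267 ≥ 5e-6
|T_{2}^{(2)} − T_{1}^{(1)}| = 0.0001910 ≥ 5e-6
|T_{3}^{(3)} − T_{2}^{(2)}| = 0.0000004 < 5e-6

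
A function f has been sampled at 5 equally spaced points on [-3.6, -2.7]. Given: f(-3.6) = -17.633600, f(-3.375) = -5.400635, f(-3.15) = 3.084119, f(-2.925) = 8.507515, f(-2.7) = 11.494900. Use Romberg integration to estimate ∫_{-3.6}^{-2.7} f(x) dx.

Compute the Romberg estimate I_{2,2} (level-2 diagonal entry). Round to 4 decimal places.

0.9346

I_{0,0} (trapezoid, 1 panel, h=0.9000): -2.762415
I_{1,0} (trapezoid, 2 panels, h=0.4500): 0.006646
I_{2,0} (trapezoid, 4 panels, h=0.2250): 0.702371
I_{1,1} = 0.006646 + (0.006646 − (-2.762415))/3 = 0.929666
I_{2,1} = 0.702371 + (0.702371 − 0.006646)/3 = 0.934279
I_{2,2} = 0.934279 + (0.934279 − 0.929666)/15 = 0.934587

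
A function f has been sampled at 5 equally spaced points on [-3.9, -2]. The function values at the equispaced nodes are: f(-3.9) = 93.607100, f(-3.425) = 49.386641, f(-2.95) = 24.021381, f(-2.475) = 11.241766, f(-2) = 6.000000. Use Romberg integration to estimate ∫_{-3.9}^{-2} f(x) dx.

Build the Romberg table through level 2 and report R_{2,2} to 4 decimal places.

R_{0,0} (trapezoid, 1 panel, h=1.9000): 94.626745
R_{1,0} (trapezoid, 2 panels, h=0.9500): 70.133684
R_{2,0} (trapezoid, 4 panels, h=0.4750): 63.865336
R_{1,1} = 70.133684 + (70.133684 − 94.626745)/3 = 61.969330
R_{2,1} = 63.865336 + (63.865336 − 70.133684)/3 = 61.775887
R_{2,2} = 61.775887 + (61.775887 − 61.969330)/15 = 61.762991

61.7630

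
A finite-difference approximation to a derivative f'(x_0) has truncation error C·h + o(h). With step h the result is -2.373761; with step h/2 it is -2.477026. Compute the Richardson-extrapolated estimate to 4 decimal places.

-2.5803

Extrapolated value = (2·A(h/2) − A(h)) / (2 − 1)
= (2·(-2.477026) − (-2.373761)) / 1
= -2.580291 / 1 = -2.580291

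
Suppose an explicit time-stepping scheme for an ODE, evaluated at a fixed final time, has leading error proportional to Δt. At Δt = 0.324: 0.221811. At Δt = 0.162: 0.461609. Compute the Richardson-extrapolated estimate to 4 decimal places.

0.7014

The leading error scales as Δt; refining by a factor of 2 reduces it by 2^1 = 2.
Extrapolated value = (2·A(Δt/2) − A(Δt)) / (2 − 1)
= (2·0.461609 − 0.221811) / 1
= 0.701407 / 1 = 0.701407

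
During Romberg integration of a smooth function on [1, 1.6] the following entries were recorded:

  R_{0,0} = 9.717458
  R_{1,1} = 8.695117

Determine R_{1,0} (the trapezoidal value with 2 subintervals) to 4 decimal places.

From R_{1,1} = (4·R_{1,0} − R_{0,0})/3, solve for R_{1,0}:
4·R_{1,0} = 3·8.695117 + 9.717458 = 35.802809
R_{1,0} = 8.950702

8.9507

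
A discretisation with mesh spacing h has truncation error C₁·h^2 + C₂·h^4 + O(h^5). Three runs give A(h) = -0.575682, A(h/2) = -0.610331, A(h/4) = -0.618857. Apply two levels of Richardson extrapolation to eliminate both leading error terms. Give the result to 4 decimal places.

-0.6217

First eliminate the h^2 term (factor 2^2 = 4):
  B₁ = (4·(-0.610331) − (-0.575682))/3 = -0.621881
  B₂ = (4·(-0.618857) − (-0.610331))/3 = -0.621699
Then eliminate the h^4 term (factor 2^4 = 16):
  (16·(-0.621699) − (-0.621881))/15 = -0.621687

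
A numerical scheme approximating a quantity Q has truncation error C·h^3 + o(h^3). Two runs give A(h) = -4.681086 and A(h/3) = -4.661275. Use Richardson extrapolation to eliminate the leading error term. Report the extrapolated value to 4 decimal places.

-4.6605

The leading error scales as h^3; refining by a factor of 3 reduces it by 3^3 = 27.
Extrapolated value = (27·A(h/3) − A(h)) / (27 − 1)
= (27·(-4.661275) − (-4.681086)) / 26
= -121.173339 / 26 = -4.660513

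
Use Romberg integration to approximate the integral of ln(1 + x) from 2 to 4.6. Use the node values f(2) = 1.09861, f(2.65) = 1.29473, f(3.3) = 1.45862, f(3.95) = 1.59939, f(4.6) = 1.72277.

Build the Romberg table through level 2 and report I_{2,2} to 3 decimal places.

I_{0,0} (trapezoid, 1 panel, h=2.6000): 3.66779
I_{1,0} (trapezoid, 2 panels, h=1.3000): 3.73010
I_{2,0} (trapezoid, 4 panels, h=0.6500): 3.74623
I_{1,1} = 3.73010 + (3.73010 − 3.66779)/3 = 3.75087
I_{2,1} = 3.74623 + (3.74623 − 3.73010)/3 = 3.75161
I_{2,2} = 3.75161 + (3.75161 − 3.75087)/15 = 3.75166

3.752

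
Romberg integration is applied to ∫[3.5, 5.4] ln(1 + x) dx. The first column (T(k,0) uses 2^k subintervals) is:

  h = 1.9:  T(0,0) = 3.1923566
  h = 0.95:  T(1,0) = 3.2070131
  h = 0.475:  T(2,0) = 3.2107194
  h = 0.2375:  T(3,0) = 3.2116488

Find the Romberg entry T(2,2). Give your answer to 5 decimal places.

Richardson extrapolation on the trapezoidal column (denominator 4−1=3):
T(1,1) = (4·3.2070131 − 3.1923566) / 3 = 3.2118986
T(2,1) = 3.2107194 + (3.2107194 − 3.2070131)/3 = 3.2119548
T(2,2) = 3.2119548 + (3.2119548 − 3.2118986)/15 = 3.2119585

3.21196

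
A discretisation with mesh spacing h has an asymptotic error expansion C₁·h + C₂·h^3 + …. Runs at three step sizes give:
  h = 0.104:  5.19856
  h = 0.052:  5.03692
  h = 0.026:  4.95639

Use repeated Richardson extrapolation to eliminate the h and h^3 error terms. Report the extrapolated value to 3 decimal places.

First eliminate the h term (factor 2^1 = 2):
  B₁ = (2·5.03692 − 5.19856)/1 = 4.87528
  B₂ = (2·4.95639 − 5.03692)/1 = 4.87586
Then eliminate the h^3 term (factor 2^3 = 8):
  (8·4.87586 − 4.87528)/7 = 4.87594

4.876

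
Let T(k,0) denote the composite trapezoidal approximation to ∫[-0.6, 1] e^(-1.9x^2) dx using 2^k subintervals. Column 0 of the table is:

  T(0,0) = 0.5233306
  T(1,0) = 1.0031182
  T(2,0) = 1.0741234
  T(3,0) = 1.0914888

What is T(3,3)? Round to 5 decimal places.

1.09730

Richardson extrapolation on the trapezoidal column (denominator 4−1=3):
T(1,1) = (4·1.0031182 − 0.5233306) / 3 = 1.1630474
T(2,1) = 1.0741234 + (1.0741234 − 1.0031182)/3 = 1.0977918
T(3,1) = 1.0914888 + (1.0914888 − 1.0741234)/3 = 1.0972773
T(2,2) = (16·1.0977918 − 1.1630474) / 15 = 1.0934414
T(3,2) = 1.0972773 + (1.0972773 − 1.0977918)/15 = 1.0972430
T(3,3) = (64·1.0972430 − 1.0934414) / 63 = 1.0973033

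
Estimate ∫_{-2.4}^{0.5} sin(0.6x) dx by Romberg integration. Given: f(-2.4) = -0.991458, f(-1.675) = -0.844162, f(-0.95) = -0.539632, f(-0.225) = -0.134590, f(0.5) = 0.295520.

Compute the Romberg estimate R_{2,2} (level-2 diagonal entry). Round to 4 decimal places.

-1.3748

R_{0,0} (trapezoid, 1 panel, h=2.9000): -1.009110
R_{1,0} (trapezoid, 2 panels, h=1.4500): -1.287021
R_{2,0} (trapezoid, 4 panels, h=0.7250): -1.353106
R_{1,1} = -1.287021 + (-1.287021 − (-1.009110))/3 = -1.379658
R_{2,1} = -1.353106 + (-1.353106 − (-1.287021))/3 = -1.375134
R_{2,2} = -1.375134 + (-1.375134 − (-1.379658))/15 = -1.374832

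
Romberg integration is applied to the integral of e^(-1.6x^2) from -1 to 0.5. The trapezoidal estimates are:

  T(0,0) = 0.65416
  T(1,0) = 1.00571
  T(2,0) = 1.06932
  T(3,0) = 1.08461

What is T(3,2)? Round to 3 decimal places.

1.090

Richardson extrapolation on the trapezoidal column (denominator 4−1=3):
T(2,1) = (4·1.06932 − 1.00571) / 3 = 1.09052
T(3,1) = 1.08461 + (1.08461 − 1.06932)/3 = 1.08971
T(3,2) = 1.08971 + (1.08971 − 1.09052)/15 = 1.08966
(Column j=1 coincides with Simpson's rule on the same nodes.)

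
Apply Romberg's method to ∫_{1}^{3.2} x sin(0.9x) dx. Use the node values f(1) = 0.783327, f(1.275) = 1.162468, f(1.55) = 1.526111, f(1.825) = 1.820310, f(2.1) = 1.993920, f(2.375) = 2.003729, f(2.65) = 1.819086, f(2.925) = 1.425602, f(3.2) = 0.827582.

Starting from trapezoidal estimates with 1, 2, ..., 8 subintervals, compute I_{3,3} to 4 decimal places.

3.4775

I_{0,0} (trapezoid, 1 panel, h=2.2000): 1.772000
I_{1,0} (trapezoid, 2 panels, h=1.1000): 3.079312
I_{2,0} (trapezoid, 4 panels, h=0.5500): 3.379514
I_{3,0} (trapezoid, 8 panels, h=0.2750): 3.453087
I_{1,1} = 3.079312 + (3.079312 − 1.772000)/3 = 3.515083
I_{2,1} = 3.379514 + (3.379514 − 3.079312)/3 = 3.479581
I_{3,1} = 3.453087 + (3.453087 − 3.379514)/3 = 3.477611
I_{2,2} = 3.479581 + (3.479581 − 3.515083)/15 = 3.477214
I_{3,2} = 3.477611 + (3.477611 − 3.479581)/15 = 3.477480
I_{3,3} = 3.477480 + (3.477480 − 3.477214)/63 = 3.477484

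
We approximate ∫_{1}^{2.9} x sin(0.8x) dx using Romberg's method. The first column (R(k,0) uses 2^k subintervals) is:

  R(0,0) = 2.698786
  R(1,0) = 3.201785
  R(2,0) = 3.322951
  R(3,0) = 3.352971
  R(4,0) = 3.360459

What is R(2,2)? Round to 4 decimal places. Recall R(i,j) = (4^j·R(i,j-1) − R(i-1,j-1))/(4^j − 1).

Richardson extrapolation on the trapezoidal column (denominator 4−1=3):
R(1,1) = (4·3.201785 − 2.698786) / 3 = 3.369451
R(2,1) = (4·3.322951 − 3.201785) / 3 = 3.363340
R(2,2) = 3.363340 + (3.363340 − 3.369451)/15 = 3.362933

3.3629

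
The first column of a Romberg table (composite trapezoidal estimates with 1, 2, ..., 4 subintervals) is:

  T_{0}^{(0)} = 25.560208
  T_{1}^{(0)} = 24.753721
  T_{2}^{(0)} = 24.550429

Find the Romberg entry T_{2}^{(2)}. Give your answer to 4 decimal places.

24.4825

Richardson extrapolation on the trapezoidal column (denominator 4−1=3):
T_{1}^{(1)} = 24.753721 + (24.753721 − 25.560208)/3 = 24.484892
T_{2}^{(1)} = 24.550429 + (24.550429 − 24.753721)/3 = 24.482665
T_{2}^{(2)} = 24.482665 + (24.482665 − 24.484892)/15 = 24.482517
(Column j=1 coincides with Simpson's rule on the same nodes.)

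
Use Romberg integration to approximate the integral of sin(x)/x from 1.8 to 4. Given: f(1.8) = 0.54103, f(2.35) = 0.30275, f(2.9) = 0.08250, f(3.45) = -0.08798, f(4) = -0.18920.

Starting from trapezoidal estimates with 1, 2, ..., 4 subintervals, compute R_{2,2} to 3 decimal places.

R_{0,0} (trapezoid, 1 panel, h=2.2000): 0.38701
R_{1,0} (trapezoid, 2 panels, h=1.1000): 0.28426
R_{2,0} (trapezoid, 4 panels, h=0.5500): 0.26025
R_{1,1} = 0.28426 + (0.28426 − 0.38701)/3 = 0.25001
R_{2,1} = 0.26025 + (0.26025 − 0.28426)/3 = 0.25225
R_{2,2} = 0.25225 + (0.25225 − 0.25001)/15 = 0.25240

0.252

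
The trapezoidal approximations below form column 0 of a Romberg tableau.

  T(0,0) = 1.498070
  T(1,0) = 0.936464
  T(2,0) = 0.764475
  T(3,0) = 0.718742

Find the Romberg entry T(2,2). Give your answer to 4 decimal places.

Richardson extrapolation on the trapezoidal column (denominator 4−1=3):
T(1,1) = 0.936464 + (0.936464 − 1.498070)/3 = 0.749262
T(2,1) = 0.764475 + (0.764475 − 0.936464)/3 = 0.707145
T(2,2) = (16·0.707145 − 0.749262) / 15 = 0.704337

0.7043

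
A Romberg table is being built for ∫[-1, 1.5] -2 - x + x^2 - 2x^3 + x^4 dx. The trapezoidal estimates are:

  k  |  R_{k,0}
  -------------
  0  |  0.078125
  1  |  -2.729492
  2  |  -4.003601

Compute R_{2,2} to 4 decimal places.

R_{1,1} = (4·(-2.729492) − 0.078125) / 3 = -3.665364
R_{2,1} = (4·(-4.003601) − (-2.729492)) / 3 = -4.428304
R_{2,2} = -4.428304 + (-4.428304 − (-3.665364))/15 = -4.479167
(Column j=1 coincides with Simpson's rule on the same nodes.)

-4.4792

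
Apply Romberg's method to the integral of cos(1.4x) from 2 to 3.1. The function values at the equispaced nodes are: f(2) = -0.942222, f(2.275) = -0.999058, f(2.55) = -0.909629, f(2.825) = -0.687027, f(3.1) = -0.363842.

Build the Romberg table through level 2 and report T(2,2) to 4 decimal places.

-0.9046

T(0,0) (trapezoid, 1 panel, h=1.1000): -0.718335
T(1,0) (trapezoid, 2 panels, h=0.5500): -0.859464
T(2,0) (trapezoid, 4 panels, h=0.2750): -0.893405
T(1,1) = -0.859464 + (-0.859464 − (-0.718335))/3 = -0.906507
T(2,1) = -0.893405 + (-0.893405 − (-0.859464))/3 = -0.904719
T(2,2) = -0.904719 + (-0.904719 − (-0.906507))/15 = -0.904600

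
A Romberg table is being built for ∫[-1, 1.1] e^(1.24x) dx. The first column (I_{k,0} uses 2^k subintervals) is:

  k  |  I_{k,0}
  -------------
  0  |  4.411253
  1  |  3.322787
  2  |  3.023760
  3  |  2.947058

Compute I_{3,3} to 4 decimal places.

2.9213

Richardson extrapolation on the trapezoidal column (denominator 4−1=3):
I_{1,1} = 3.322787 + (3.322787 − 4.411253)/3 = 2.959965
I_{2,1} = 3.023760 + (3.023760 − 3.322787)/3 = 2.924084
I_{3,1} = (4·2.947058 − 3.023760) / 3 = 2.921491
I_{2,2} = (16·2.924084 − 2.959965) / 15 = 2.921692
I_{3,2} = 2.921491 + (2.921491 − 2.924084)/15 = 2.921318
I_{3,3} = 2.921318 + (2.921318 − 2.921692)/63 = 2.921312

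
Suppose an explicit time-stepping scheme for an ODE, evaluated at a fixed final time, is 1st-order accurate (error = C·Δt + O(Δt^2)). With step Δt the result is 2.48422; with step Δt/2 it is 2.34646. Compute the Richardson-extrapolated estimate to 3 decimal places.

The leading error scales as Δt; refining by a factor of 2 reduces it by 2^1 = 2.
Extrapolated value = (2·A(Δt/2) − A(Δt)) / (2 − 1)
= (2·2.34646 − 2.48422) / 1
= 2.20870 / 1 = 2.20870

2.209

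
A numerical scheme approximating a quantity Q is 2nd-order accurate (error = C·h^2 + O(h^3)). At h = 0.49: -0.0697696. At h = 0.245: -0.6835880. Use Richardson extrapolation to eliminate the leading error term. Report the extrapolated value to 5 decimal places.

The leading error scales as h^2; refining by a factor of 2 reduces it by 2^2 = 4.
Extrapolated value = (4·A(h/2) − A(h)) / (4 − 1)
= (4·(-0.6835880) − (-0.0697696)) / 3
= -2.6645824 / 3 = -0.8881941

-0.88819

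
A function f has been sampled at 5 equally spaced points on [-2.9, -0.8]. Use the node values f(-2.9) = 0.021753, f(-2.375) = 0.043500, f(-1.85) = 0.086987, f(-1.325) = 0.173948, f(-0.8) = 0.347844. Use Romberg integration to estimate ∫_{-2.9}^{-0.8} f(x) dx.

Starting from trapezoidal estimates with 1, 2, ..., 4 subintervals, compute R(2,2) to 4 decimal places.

0.2471

R(0,0) (trapezoid, 1 panel, h=2.1000): 0.388077
R(1,0) (trapezoid, 2 panels, h=1.0500): 0.285375
R(2,0) (trapezoid, 4 panels, h=0.5250): 0.256848
R(1,1) = 0.285375 + (0.285375 − 0.388077)/3 = 0.251141
R(2,1) = 0.256848 + (0.256848 − 0.285375)/3 = 0.247339
R(2,2) = 0.247339 + (0.247339 − 0.251141)/15 = 0.247086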